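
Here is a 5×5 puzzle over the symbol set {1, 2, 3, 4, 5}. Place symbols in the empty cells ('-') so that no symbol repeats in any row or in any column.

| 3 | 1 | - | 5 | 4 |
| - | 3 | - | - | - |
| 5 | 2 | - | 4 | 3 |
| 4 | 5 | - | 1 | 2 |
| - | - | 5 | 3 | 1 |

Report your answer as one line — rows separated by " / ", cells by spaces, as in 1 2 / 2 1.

3 1 2 5 4 / 1 3 4 2 5 / 5 2 1 4 3 / 4 5 3 1 2 / 2 4 5 3 1

At row 1, column 3: row 1 has {1,3,4,5}; column 3 has {5}; that leaves 2.
At row 2, column 4: row 2 has {3}; column 4 has {1,3,4,5}; that leaves 2.
At row 2, column 5: row 2 has {2,3}; column 5 has {1,2,3,4}; that leaves 5.
At row 3, column 3: row 3 has {2,3,4,5}; column 3 has {2,5}; that leaves 1.
At row 4, column 3: row 4 has {1,2,4,5}; column 3 has {1,2,5}; that leaves 3.
At row 5, column 1: row 5 has {1,3,5}; column 1 has {3,4,5}; that leaves 2.
At row 5, column 2: row 5 has {1,2,3,5}; column 2 has {1,2,3,5}; that leaves 4.
At row 2, column 1: row 2 has {2,3,5}; column 1 has {2,3,4,5}; that leaves 1.
At row 2, column 3: row 2 has {1,2,3,5}; column 3 has {1,2,3,5}; that leaves 4.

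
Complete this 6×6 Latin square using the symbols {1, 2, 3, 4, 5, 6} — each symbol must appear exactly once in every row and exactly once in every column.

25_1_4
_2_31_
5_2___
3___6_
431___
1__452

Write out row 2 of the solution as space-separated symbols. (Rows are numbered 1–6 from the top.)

At row 1, column 5: row 1 has {1,2,4,5}; column 5 has {1,5,6}; that leaves 3.
At row 2, column 1: row 2 has {1,2,3}; column 1 has {1,2,3,4,5}; that leaves 6.
At row 2, column 6: row 2 has {1,2,3,6}; column 6 has {2,4}; that leaves 5.
At row 3, column 4: row 3 has {2,5}; column 4 has {1,3,4}; that leaves 6.
At row 3, column 5: row 3 has {2,5,6}; column 5 has {1,3,5,6}; that leaves 4.
At row 4, column 6: row 4 has {3,6}; column 6 has {2,4,5}; that leaves 1.
At row 5, column 5: row 5 has {1,3,4}; column 5 has {1,3,4,5,6}; that leaves 2.
At row 5, column 6: row 5 has {1,2,3,4}; column 6 has {1,2,4,5}; that leaves 6.
At row 6, column 2: row 6 has {1,2,4,5}; column 2 has {2,3,5}; that leaves 6.
At row 6, column 3: row 6 has {1,2,4,5,6}; column 3 has {1,2}; that leaves 3.
At row 1, column 3: row 1 has {1,2,3,4,5}; column 3 has {1,2,3}; that leaves 6.
At row 2, column 3: row 2 has {1,2,3,5,6}; column 3 has {1,2,3,6}; that leaves 4.

6 2 4 3 1 5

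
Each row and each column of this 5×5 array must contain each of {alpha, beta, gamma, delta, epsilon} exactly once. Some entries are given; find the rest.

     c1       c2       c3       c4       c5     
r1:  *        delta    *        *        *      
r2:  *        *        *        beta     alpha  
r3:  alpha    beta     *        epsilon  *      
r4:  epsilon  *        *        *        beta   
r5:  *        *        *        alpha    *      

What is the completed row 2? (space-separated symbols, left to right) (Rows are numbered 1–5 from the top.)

delta gamma epsilon beta alpha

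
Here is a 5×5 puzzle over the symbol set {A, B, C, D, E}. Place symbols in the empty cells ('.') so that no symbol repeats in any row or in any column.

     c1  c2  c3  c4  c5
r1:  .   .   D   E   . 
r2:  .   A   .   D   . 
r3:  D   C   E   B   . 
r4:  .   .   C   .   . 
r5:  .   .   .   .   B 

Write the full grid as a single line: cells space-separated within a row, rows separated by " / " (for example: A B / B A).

(r1,c2): row 1 has {D,E}; column 2 has {A,C}, so it must be B.
(r2,c3): row 2 has {A,D}; column 3 has {C,D,E}, so it must be B.
(r3,c5): row 3 has {B,C,D,E}; column 5 has {B}, so it must be A.
(r4,c4): row 4 has {C}; column 4 has {B,D,E}, so it must be A.
(r5,c3): row 5 has {B}; column 3 has {B,C,D,E}, so it must be A.
(r5,c4): row 5 has {A,B}; column 4 has {A,B,D,E}, so it must be C.
(r1,c5): row 1 has {B,D,E}; column 5 has {A,B}, so it must be C.
(r2,c5): row 2 has {A,B,D}; column 5 has {A,B,C}, so it must be E.
(r4,c5): row 4 has {A,C}; column 5 has {A,B,C,E}, so it must be D.
(r5,c1): row 5 has {A,B,C}; column 1 has {D}, so it must be E.
(r5,c2): row 5 has {A,B,C,E}; column 2 has {A,B,C}, so it must be D.
(r1,c1): row 1 has {B,C,D,E}; column 1 has {D,E}, so it must be A.
(r2,c1): row 2 has {A,B,D,E}; column 1 has {A,D,E}, so it must be C.
(r4,c1): row 4 has {A,C,D}; column 1 has {A,C,D,E}, so it must be B.
(r4,c2): row 4 has {A,B,C,D}; column 2 has {A,B,C,D}, so it must be E.

A B D E C / C A B D E / D C E B A / B E C A D / E D A C B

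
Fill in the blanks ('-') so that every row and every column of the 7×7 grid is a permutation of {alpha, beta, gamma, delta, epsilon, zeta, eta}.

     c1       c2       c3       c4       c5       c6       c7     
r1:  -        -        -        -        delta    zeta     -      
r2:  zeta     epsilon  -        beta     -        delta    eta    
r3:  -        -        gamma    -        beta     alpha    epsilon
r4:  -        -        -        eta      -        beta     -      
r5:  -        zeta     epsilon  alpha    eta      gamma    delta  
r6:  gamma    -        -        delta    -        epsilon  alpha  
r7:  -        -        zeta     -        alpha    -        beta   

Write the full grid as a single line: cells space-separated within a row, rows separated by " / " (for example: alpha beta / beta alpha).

eta alpha beta epsilon delta zeta gamma / zeta epsilon alpha beta gamma delta eta / delta eta gamma zeta beta alpha epsilon / alpha gamma delta eta epsilon beta zeta / beta zeta epsilon alpha eta gamma delta / gamma beta eta delta zeta epsilon alpha / epsilon delta zeta gamma alpha eta beta

row 1 has {delta,zeta}; column 7 has {alpha,beta,delta,epsilon,eta} — only gamma is left for (r1,c7).
row 2 has {beta,delta,epsilon,zeta,eta}; column 3 has {gamma,epsilon,zeta} — only alpha is left for (r2,c3).
row 2 has {alpha,beta,delta,epsilon,zeta,eta}; column 5 has {alpha,beta,delta,eta} — only gamma is left for (r2,c5).
row 3 has {alpha,beta,gamma,epsilon}; column 4 has {alpha,beta,delta,eta} — only zeta is left for (r3,c4).
row 4 has {beta,eta}; column 3 has {alpha,gamma,epsilon,zeta} — only delta is left for (r4,c3).
row 4 has {beta,delta,eta}; column 7 has {alpha,beta,gamma,delta,epsilon,eta} — only zeta is left for (r4,c7).
row 5 has {alpha,gamma,delta,epsilon,zeta,eta}; column 1 has {gamma,zeta} — only beta is left for (r5,c1).
row 6 has {alpha,gamma,delta,epsilon}; column 5 has {alpha,beta,gamma,delta,eta} — only zeta is left for (r6,c5).
row 7 has {alpha,beta,zeta}; column 6 has {alpha,beta,gamma,delta,epsilon,zeta} — only eta is left for (r7,c6).
row 1 has {gamma,delta,zeta}; column 4 has {alpha,beta,delta,zeta,eta} — only epsilon is left for (r1,c4).
row 4 has {beta,delta,zeta,eta}; column 5 has {alpha,beta,gamma,delta,zeta,eta} — only epsilon is left for (r4,c5).
row 7 has {alpha,beta,zeta,eta}; column 4 has {alpha,beta,delta,epsilon,zeta,eta} — only gamma is left for (r7,c4).
row 4 has {beta,delta,epsilon,zeta,eta}; column 1 has {beta,gamma,zeta} — only alpha is left for (r4,c1).
row 4 has {alpha,beta,delta,epsilon,zeta,eta}; column 2 has {epsilon,zeta} — only gamma is left for (r4,c2).
row 7 has {alpha,beta,gamma,zeta,eta}; column 2 has {gamma,epsilon,zeta} — only delta is left for (r7,c2).
row 1 has {gamma,delta,epsilon,zeta}; column 1 has {alpha,beta,gamma,zeta} — only eta is left for (r1,c1).
row 1 has {gamma,delta,epsilon,zeta,eta}; column 3 has {alpha,gamma,delta,epsilon,zeta} — only beta is left for (r1,c3).
row 3 has {alpha,beta,gamma,epsilon,zeta}; column 1 has {alpha,beta,gamma,zeta,eta} — only delta is left for (r3,c1).
row 3 has {alpha,beta,gamma,delta,epsilon,zeta}; column 2 has {gamma,delta,epsilon,zeta} — only eta is left for (r3,c2).
row 6 has {alpha,gamma,delta,epsilon,zeta}; column 2 has {gamma,delta,epsilon,zeta,eta} — only beta is left for (r6,c2).
row 6 has {alpha,beta,gamma,delta,epsilon,zeta}; column 3 has {alpha,beta,gamma,delta,epsilon,zeta} — only eta is left for (r6,c3).
row 7 has {alpha,beta,gamma,delta,zeta,eta}; column 1 has {alpha,beta,gamma,delta,zeta,eta} — only epsilon is left for (r7,c1).
row 1 has {beta,gamma,delta,epsilon,zeta,eta}; column 2 has {beta,gamma,delta,epsilon,zeta,eta} — only alpha is left for (r1,c2).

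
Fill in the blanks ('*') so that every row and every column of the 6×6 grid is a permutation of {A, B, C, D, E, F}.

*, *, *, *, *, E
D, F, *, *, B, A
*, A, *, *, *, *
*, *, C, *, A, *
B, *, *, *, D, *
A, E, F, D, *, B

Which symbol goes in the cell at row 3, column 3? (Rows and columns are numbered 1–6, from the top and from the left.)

(r2,c3) = E
(r2,c4) = C
(r5,c2) = C
(r5,c3) = A
(r5,c6) = F
(r6,c5) = C
(r1,c5) = F
(r3,c5) = E
(r4,c6) = D
(r5,c4) = E
(r1,c1) = C
(r3,c1) = F
(r3,c4) = B
(r3,c6) = C
(r4,c1) = E
(r4,c2) = B
(r4,c4) = F
(r1,c2) = D
(r1,c3) = B
(r1,c4) = A
(r3,c3) = D

D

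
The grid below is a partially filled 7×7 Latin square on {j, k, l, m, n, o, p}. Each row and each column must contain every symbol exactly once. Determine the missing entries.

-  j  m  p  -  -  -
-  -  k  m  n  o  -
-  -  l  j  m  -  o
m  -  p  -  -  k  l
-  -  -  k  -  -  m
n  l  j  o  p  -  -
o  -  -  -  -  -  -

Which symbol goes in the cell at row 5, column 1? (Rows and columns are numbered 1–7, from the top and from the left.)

j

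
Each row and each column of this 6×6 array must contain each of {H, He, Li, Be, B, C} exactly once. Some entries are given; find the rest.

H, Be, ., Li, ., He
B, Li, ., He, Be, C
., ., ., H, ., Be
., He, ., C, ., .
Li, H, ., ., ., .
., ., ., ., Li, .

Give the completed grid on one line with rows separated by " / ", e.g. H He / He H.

H Be C Li B He / B Li H He Be C / C B Li H He Be / Be He B C H Li / Li H He Be C B / He C Be B Li H

(r2,c3): row 2 has {He,Li,Be,B,C}; column 3 is empty so far, so it must be H.
(r4,c1): row 4 has {He,C}; column 1 has {H,Li,B}, so it must be Be.
(r5,c6): row 5 has {H,Li}; column 6 has {He,Be,C}, so it must be B.
(r6,c6): row 6 has {Li}; column 6 has {He,Be,B,C}, so it must be H.
(r4,c6): row 4 has {He,Be,C}; column 6 has {H,He,Be,B,C}, so it must be Li.
(r5,c4): row 5 has {H,Li,B}; column 4 has {H,He,Li,C}, so it must be Be.
(r6,c4): row 6 has {H,Li}; column 4 has {H,He,Li,Be,C}, so it must be B.
(r4,c3): row 4 has {He,Li,Be,C}; column 3 has {H}, so it must be B.
(r4,c5): row 4 has {He,Li,Be,B,C}; column 5 has {Li,Be}, so it must be H.
(r6,c2): row 6 has {H,Li,B}; column 2 has {H,He,Li,Be}, so it must be C.
(r1,c3): row 1 has {H,He,Li,Be}; column 3 has {H,B}, so it must be C.
(r1,c5): row 1 has {H,He,Li,Be,C}; column 5 has {H,Li,Be}, so it must be B.
(r3,c2): row 3 has {H,Be}; column 2 has {H,He,Li,Be,C}, so it must be B.
(r5,c3): row 5 has {H,Li,Be,B}; column 3 has {H,B,C}, so it must be He.
(r5,c5): row 5 has {H,He,Li,Be,B}; column 5 has {H,Li,Be,B}, so it must be C.
(r6,c1): row 6 has {H,Li,B,C}; column 1 has {H,Li,Be,B}, so it must be He.
(r6,c3): row 6 has {H,He,Li,B,C}; column 3 has {H,He,B,C}, so it must be Be.
(r3,c1): row 3 has {H,Be,B}; column 1 has {H,He,Li,Be,B}, so it must be C.
(r3,c3): row 3 has {H,Be,B,C}; column 3 has {H,He,Be,B,C}, so it must be Li.
(r3,c5): row 3 has {H,Li,Be,B,C}; column 5 has {H,Li,Be,B,C}, so it must be He.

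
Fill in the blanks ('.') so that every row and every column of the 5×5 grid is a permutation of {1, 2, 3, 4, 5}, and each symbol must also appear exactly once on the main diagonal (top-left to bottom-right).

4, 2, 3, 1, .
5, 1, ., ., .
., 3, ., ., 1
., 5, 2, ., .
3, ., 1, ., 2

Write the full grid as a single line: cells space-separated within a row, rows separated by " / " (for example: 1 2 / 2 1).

4 2 3 1 5 / 5 1 4 2 3 / 2 3 5 4 1 / 1 5 2 3 4 / 3 4 1 5 2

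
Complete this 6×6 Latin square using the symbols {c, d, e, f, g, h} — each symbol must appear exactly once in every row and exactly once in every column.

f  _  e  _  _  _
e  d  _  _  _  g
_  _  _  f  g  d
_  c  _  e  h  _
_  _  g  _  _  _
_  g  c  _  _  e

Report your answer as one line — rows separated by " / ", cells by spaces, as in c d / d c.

f h e g d c / e d f h c g / c e h f g d / g c d e h f / d f g c e h / h g c d f e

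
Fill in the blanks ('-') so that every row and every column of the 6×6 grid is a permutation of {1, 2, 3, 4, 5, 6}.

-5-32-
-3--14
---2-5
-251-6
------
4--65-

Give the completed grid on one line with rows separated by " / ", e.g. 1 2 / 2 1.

6 5 4 3 2 1 / 2 3 6 5 1 4 / 1 4 3 2 6 5 / 3 2 5 1 4 6 / 5 6 1 4 3 2 / 4 1 2 6 5 3

(r1,c6) = 1
(r2,c4) = 5
(r4,c1) = 3
(r4,c5) = 4
(r5,c4) = 4
(r6,c2) = 1
(r1,c1) = 6
(r1,c3) = 4
(r2,c1) = 2
(r2,c3) = 6
(r3,c1) = 1
(r3,c3) = 3
(r3,c5) = 6
(r5,c1) = 5
(r5,c2) = 6
(r5,c5) = 3
(r5,c6) = 2
(r6,c3) = 2
(r6,c6) = 3
(r3,c2) = 4
(r5,c3) = 1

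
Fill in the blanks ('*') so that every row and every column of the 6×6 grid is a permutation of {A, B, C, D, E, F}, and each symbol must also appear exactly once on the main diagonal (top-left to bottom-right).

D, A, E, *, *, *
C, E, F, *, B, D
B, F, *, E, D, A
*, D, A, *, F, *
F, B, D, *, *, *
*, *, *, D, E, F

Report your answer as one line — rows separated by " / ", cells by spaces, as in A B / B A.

(r1,c5) = C
(r1,c6) = B
(r2,c4) = A
(r3,c3) = C
(r4,c1) = E
(r4,c4) = B
(r4,c6) = C
(r5,c4) = C
(r5,c5) = A
(r5,c6) = E
(r6,c1) = A
(r6,c2) = C
(r6,c3) = B
(r1,c4) = F

D A E F C B / C E F A B D / B F C E D A / E D A B F C / F B D C A E / A C B D E F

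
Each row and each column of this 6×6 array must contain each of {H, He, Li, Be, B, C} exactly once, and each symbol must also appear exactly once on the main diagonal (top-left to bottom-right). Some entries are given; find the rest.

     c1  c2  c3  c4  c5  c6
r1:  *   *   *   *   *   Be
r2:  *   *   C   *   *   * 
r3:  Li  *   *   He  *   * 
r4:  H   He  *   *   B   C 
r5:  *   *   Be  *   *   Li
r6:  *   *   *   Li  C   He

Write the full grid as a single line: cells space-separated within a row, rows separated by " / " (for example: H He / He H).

C H He B Li Be / Be Li C H He B / Li C B He Be H / H He Li Be B C / He B Be C H Li / B Be H Li C He

At row 4, column 3: row 4 has {H,He,B,C}; column 3 has {Be,C}; that leaves Li.
At row 4, column 4: row 4 has {H,He,Li,B,C}; column 4 has {He,Li}; the diagonal has {He}; that leaves Be.
At row 5, column 5: row 5 has {Li,Be}; column 5 has {B,C}; the diagonal has {He,Be}; that leaves H.
At row 3, column 3: row 3 has {He,Li}; column 3 has {Li,Be,C}; the diagonal has {H,He,Be}; that leaves B.
At row 3, column 5: row 3 has {He,Li,B}; column 5 has {H,B,C}; that leaves Be.
At row 3, column 6: row 3 has {He,Li,Be,B}; column 6 has {He,Li,Be,C}; that leaves H.
At row 6, column 3: row 6 has {He,Li,C}; column 3 has {Li,Be,B,C}; that leaves H.
At row 1, column 1: row 1 has {Be}; column 1 has {H,Li}; the diagonal has {H,He,Be,B}; that leaves C.
At row 1, column 3: row 1 has {Be,C}; column 3 has {H,Li,Be,B,C}; that leaves He.
At row 1, column 5: row 1 has {He,Be,C}; column 5 has {H,Be,B,C}; that leaves Li.
At row 2, column 2: row 2 has {C}; column 2 has {He}; the diagonal has {H,He,Be,B,C}; that leaves Li.
At row 2, column 5: row 2 has {Li,C}; column 5 has {H,Li,Be,B,C}; that leaves He.
At row 2, column 6: row 2 has {He,Li,C}; column 6 has {H,He,Li,Be,C}; that leaves B.
At row 3, column 2: row 3 has {H,He,Li,Be,B}; column 2 has {He,Li}; that leaves C.
At row 5, column 2: row 5 has {H,Li,Be}; column 2 has {He,Li,C}; that leaves B.
At row 5, column 4: row 5 has {H,Li,Be,B}; column 4 has {He,Li,Be}; that leaves C.
At row 6, column 2: row 6 has {H,He,Li,C}; column 2 has {He,Li,B,C}; that leaves Be.
At row 1, column 2: row 1 has {He,Li,Be,C}; column 2 has {He,Li,Be,B,C}; that leaves H.
At row 1, column 4: row 1 has {H,He,Li,Be,C}; column 4 has {He,Li,Be,C}; that leaves B.
At row 2, column 1: row 2 has {He,Li,B,C}; column 1 has {H,Li,C}; that leaves Be.
At row 2, column 4: row 2 has {He,Li,Be,B,C}; column 4 has {He,Li,Be,B,C}; that leaves H.
At row 5, column 1: row 5 has {H,Li,Be,B,C}; column 1 has {H,Li,Be,C}; that leaves He.
At row 6, column 1: row 6 has {H,He,Li,Be,C}; column 1 has {H,He,Li,Be,C}; that leaves B.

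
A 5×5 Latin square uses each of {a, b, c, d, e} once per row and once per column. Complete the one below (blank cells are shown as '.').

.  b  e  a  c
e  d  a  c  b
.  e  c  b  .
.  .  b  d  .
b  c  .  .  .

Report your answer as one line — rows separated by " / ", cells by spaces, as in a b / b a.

d b e a c / e d a c b / a e c b d / c a b d e / b c d e a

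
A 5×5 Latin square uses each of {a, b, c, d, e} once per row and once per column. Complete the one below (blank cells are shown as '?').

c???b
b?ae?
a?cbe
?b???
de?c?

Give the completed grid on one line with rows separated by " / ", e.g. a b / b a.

(r3,c2) = d
(r4,c1) = e
(r4,c3) = d
(r4,c4) = a
(r4,c5) = c
(r5,c3) = b
(r5,c5) = a
(r1,c2) = a
(r1,c3) = e
(r1,c4) = d
(r2,c2) = c
(r2,c5) = d

c a e d b / b c a e d / a d c b e / e b d a c / d e b c a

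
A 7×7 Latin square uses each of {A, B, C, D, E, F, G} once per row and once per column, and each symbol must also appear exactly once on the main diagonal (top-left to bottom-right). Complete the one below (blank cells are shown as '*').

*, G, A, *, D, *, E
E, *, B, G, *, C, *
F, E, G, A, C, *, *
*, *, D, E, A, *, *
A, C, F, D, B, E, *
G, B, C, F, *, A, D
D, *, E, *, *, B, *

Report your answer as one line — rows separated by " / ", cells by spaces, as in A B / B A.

C G A B D F E / E D B G F C A / F E G A C D B / B F D E A G C / A C F D B E G / G B C F E A D / D A E C G B F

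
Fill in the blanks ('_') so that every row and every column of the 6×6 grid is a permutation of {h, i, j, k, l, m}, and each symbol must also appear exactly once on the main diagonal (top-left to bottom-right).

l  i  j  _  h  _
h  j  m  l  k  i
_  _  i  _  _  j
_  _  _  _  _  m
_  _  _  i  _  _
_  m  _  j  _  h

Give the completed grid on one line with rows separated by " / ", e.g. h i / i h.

(r1,c6) = k
(r4,c4) = k
(r5,c5) = m
(r5,c6) = l
(r1,c4) = m
(r3,c4) = h
(r3,c5) = l
(r6,c5) = i
(r3,c2) = k
(r4,c5) = j
(r5,c2) = h
(r5,c3) = k
(r6,c1) = k
(r6,c3) = l
(r3,c1) = m
(r4,c1) = i
(r4,c2) = l
(r4,c3) = h
(r5,c1) = j

l i j m h k / h j m l k i / m k i h l j / i l h k j m / j h k i m l / k m l j i h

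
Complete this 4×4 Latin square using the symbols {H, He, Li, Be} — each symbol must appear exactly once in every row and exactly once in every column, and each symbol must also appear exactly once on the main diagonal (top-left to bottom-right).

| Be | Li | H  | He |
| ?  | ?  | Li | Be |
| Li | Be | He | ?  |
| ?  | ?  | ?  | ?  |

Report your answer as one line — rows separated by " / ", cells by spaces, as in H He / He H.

Be Li H He / He H Li Be / Li Be He H / H He Be Li

Cell (r2,c2): row 2 has {Li,Be}; column 2 has {Li,Be}; the diagonal has {He,Be} → H.
Cell (r3,c4): row 3 has {He,Li,Be}; column 4 has {He,Be} → H.
Cell (r4,c2): row 4 is empty so far; column 2 has {H,Li,Be} → He.
Cell (r4,c3): row 4 has {He}; column 3 has {H,He,Li} → Be.
Cell (r4,c4): row 4 has {He,Be}; column 4 has {H,He,Be}; the diagonal has {H,He,Be} → Li.
Cell (r2,c1): row 2 has {H,Li,Be}; column 1 has {Li,Be} → He.
Cell (r4,c1): row 4 has {He,Li,Be}; column 1 has {He,Li,Be} → H.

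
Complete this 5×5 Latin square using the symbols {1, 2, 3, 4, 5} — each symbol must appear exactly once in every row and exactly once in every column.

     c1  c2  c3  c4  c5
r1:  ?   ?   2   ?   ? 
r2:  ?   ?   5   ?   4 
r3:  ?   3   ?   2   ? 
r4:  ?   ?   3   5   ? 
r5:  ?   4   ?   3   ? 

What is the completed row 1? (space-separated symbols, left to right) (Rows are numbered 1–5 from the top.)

1 5 2 4 3

(r2,c4) = 1
(r5,c3) = 1
(r1,c4) = 4
(r2,c2) = 2
(r3,c3) = 4
(r4,c2) = 1
(r4,c5) = 2
(r5,c5) = 5
(r1,c2) = 5
(r2,c1) = 3
(r3,c5) = 1
(r4,c1) = 4
(r5,c1) = 2
(r1,c1) = 1
(r1,c5) = 3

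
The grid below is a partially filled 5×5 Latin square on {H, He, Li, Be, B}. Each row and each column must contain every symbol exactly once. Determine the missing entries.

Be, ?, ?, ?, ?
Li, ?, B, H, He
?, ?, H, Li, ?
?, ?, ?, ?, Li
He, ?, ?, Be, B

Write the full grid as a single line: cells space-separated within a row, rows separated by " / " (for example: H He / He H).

Be Li He B H / Li Be B H He / B He H Li Be / H B Be He Li / He H Li Be B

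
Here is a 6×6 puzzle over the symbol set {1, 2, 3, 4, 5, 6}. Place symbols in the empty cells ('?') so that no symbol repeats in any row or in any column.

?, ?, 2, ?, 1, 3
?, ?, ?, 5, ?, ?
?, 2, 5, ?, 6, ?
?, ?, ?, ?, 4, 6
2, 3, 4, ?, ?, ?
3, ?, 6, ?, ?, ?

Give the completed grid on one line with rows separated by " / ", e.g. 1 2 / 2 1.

6 5 2 4 1 3 / 4 6 1 5 3 2 / 1 2 5 3 6 4 / 5 1 3 2 4 6 / 2 3 4 6 5 1 / 3 4 6 1 2 5

row 5 has {2,3,4}; column 5 has {1,4,6} — only 5 is left for (r5,c5).
row 5 has {2,3,4,5}; column 6 has {3,6} — only 1 is left for (r5,c6).
row 6 has {3,6}; column 5 has {1,4,5,6} — only 2 is left for (r6,c5).
row 2 has {5}; column 5 has {1,2,4,5,6} — only 3 is left for (r2,c5).
row 3 has {2,5,6}; column 6 has {1,3,6} — only 4 is left for (r3,c6).
row 5 has {1,2,3,4,5}; column 4 has {5} — only 6 is left for (r5,c4).
row 6 has {2,3,6}; column 6 has {1,3,4,6} — only 5 is left for (r6,c6).
row 1 has {1,2,3}; column 4 has {5,6} — only 4 is left for (r1,c4).
row 2 has {3,5}; column 3 has {2,4,5,6} — only 1 is left for (r2,c3).
row 2 has {1,3,5}; column 6 has {1,3,4,5,6} — only 2 is left for (r2,c6).
row 3 has {2,4,5,6}; column 1 has {2,3} — only 1 is left for (r3,c1).
row 3 has {1,2,4,5,6}; column 4 has {4,5,6} — only 3 is left for (r3,c4).
row 4 has {4,6}; column 1 has {1,2,3} — only 5 is left for (r4,c1).
row 4 has {4,5,6}; column 2 has {2,3} — only 1 is left for (r4,c2).
row 4 has {1,4,5,6}; column 3 has {1,2,4,5,6} — only 3 is left for (r4,c3).
row 4 has {1,3,4,5,6}; column 4 has {3,4,5,6} — only 2 is left for (r4,c4).
row 6 has {2,3,5,6}; column 2 has {1,2,3} — only 4 is left for (r6,c2).
row 6 has {2,3,4,5,6}; column 4 has {2,3,4,5,6} — only 1 is left for (r6,c4).
row 1 has {1,2,3,4}; column 1 has {1,2,3,5} — only 6 is left for (r1,c1).
row 1 has {1,2,3,4,6}; column 2 has {1,2,3,4} — only 5 is left for (r1,c2).
row 2 has {1,2,3,5}; column 1 has {1,2,3,5,6} — only 4 is left for (r2,c1).
row 2 has {1,2,3,4,5}; column 2 has {1,2,3,4,5} — only 6 is left for (r2,c2).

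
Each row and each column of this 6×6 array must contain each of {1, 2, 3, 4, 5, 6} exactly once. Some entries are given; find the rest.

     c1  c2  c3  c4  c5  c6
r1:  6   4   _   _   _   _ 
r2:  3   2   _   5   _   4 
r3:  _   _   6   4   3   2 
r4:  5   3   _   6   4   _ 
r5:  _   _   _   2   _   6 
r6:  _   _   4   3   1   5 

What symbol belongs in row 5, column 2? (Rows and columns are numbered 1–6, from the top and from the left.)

At row 1, column 4: row 1 has {4,6}; column 4 has {2,3,4,5,6}; that leaves 1.
At row 1, column 6: row 1 has {1,4,6}; column 6 has {2,4,5,6}; that leaves 3.
At row 2, column 3: row 2 has {2,3,4,5}; column 3 has {4,6}; that leaves 1.
At row 2, column 5: row 2 has {1,2,3,4,5}; column 5 has {1,3,4}; that leaves 6.
At row 3, column 1: row 3 has {2,3,4,6}; column 1 has {3,5,6}; that leaves 1.
At row 3, column 2: row 3 has {1,2,3,4,6}; column 2 has {2,3,4}; that leaves 5.
At row 4, column 3: row 4 has {3,4,5,6}; column 3 has {1,4,6}; that leaves 2.
At row 4, column 6: row 4 has {2,3,4,5,6}; column 6 has {2,3,4,5,6}; that leaves 1.
At row 5, column 1: row 5 has {2,6}; column 1 has {1,3,5,6}; that leaves 4.
At row 5, column 2: row 5 has {2,4,6}; column 2 has {2,3,4,5}; that leaves 1.

1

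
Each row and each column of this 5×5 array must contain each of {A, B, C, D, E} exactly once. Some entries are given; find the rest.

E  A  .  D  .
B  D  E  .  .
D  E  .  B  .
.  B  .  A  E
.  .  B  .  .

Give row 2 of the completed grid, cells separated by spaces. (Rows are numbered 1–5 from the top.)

B D E C A

(r1,c3) = C
(r1,c5) = B
(r2,c4) = C
(r2,c5) = A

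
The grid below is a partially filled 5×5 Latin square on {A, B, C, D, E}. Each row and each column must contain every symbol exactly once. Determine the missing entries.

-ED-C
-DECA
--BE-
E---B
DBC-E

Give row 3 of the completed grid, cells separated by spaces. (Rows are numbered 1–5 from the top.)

C A B E D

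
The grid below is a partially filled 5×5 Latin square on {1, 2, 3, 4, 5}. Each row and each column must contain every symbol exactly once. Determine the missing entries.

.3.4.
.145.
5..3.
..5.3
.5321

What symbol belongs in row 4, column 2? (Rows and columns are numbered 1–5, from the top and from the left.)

4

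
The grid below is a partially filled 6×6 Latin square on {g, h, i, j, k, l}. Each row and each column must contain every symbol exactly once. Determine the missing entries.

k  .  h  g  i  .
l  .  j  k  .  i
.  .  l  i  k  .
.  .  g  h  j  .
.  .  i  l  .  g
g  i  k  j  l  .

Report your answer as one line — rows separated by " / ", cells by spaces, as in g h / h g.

k j h g i l / l h j k g i / h g l i k j / i l g h j k / j k i l h g / g i k j l h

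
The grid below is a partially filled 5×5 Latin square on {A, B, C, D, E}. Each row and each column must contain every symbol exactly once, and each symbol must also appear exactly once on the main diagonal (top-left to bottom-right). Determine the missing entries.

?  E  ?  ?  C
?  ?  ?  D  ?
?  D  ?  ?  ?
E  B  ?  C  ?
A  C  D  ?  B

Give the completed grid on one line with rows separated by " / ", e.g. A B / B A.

D E B A C / B A C D E / C D E B A / E B A C D / A C D E B

(r1,c1) = D
(r2,c2) = A
(r2,c5) = E
(r3,c3) = E
(r3,c5) = A
(r4,c3) = A
(r4,c5) = D
(r5,c4) = E
(r1,c3) = B
(r1,c4) = A
(r2,c3) = C
(r3,c4) = B
(r2,c1) = B
(r3,c1) = C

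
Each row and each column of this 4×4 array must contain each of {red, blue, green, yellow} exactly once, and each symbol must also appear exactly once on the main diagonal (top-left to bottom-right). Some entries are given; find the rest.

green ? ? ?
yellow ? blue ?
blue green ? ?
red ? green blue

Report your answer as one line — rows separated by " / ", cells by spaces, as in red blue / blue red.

(r2,c2) = red
(r2,c4) = green
(r3,c3) = yellow
(r3,c4) = red
(r4,c2) = yellow
(r1,c2) = blue
(r1,c3) = red
(r1,c4) = yellow

green blue red yellow / yellow red blue green / blue green yellow red / red yellow green blue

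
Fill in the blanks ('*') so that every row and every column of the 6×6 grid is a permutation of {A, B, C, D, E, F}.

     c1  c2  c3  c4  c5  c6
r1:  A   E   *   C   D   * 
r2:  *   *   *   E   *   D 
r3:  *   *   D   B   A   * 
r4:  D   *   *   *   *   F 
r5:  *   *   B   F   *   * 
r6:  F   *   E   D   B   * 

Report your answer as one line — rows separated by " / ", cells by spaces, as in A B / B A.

A E F C D B / B C A E F D / C F D B A E / D B C A E F / E D B F C A / F A E D B C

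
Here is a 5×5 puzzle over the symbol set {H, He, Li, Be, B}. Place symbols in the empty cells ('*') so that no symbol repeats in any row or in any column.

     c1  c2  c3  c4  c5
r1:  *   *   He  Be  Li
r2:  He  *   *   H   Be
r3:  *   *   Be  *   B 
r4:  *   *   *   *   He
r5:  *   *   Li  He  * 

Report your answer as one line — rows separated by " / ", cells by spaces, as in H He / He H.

B H He Be Li / He Li B H Be / H He Be Li B / Li Be H B He / Be B Li He H

(r2,c3) = B
(r3,c4) = Li
(r4,c3) = H
(r4,c4) = B
(r5,c5) = H
(r2,c2) = Li
(r3,c1) = H
(r3,c2) = He
(r4,c2) = Be
(r5,c2) = B
(r1,c1) = B
(r1,c2) = H
(r4,c1) = Li
(r5,c1) = Be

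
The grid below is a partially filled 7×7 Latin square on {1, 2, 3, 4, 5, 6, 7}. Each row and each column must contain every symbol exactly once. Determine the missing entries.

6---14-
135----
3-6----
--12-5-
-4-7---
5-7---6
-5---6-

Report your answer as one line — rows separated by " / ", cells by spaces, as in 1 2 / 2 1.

6 7 2 5 1 4 3 / 1 3 5 6 7 2 4 / 3 1 6 4 5 7 2 / 4 6 1 2 3 5 7 / 2 4 3 7 6 1 5 / 5 2 7 1 4 3 6 / 7 5 4 3 2 6 1

At row 5, column 1: row 5 has {4,7}; column 1 has {1,3,5,6}; that leaves 2.
At row 5, column 3: row 5 has {2,4,7}; column 3 has {1,5,6,7}; that leaves 3.
At row 5, column 6: row 5 has {2,3,4,7}; column 6 has {4,5,6}; that leaves 1.
At row 5, column 7: row 5 has {1,2,3,4,7}; column 7 has {6}; that leaves 5.
At row 1, column 3: row 1 has {1,4,6}; column 3 has {1,3,5,6,7}; that leaves 2.
At row 5, column 5: row 5 has {1,2,3,4,5,7}; column 5 has {1}; that leaves 6.
At row 7, column 3: row 7 has {5,6}; column 3 has {1,2,3,5,6,7}; that leaves 4.
At row 1, column 2: row 1 has {1,2,4,6}; column 2 has {3,4,5}; that leaves 7.
At row 1, column 7: row 1 has {1,2,4,6,7}; column 7 has {5,6}; that leaves 3.
At row 4, column 2: row 4 has {1,2,5}; column 2 has {3,4,5,7}; that leaves 6.
At row 7, column 1: row 7 has {4,5,6}; column 1 has {1,2,3,5,6}; that leaves 7.
At row 1, column 4: row 1 has {1,2,3,4,6,7}; column 4 has {2,7}; that leaves 5.
At row 4, column 1: row 4 has {1,2,5,6}; column 1 has {1,2,3,5,6,7}; that leaves 4.
At row 4, column 7: row 4 has {1,2,4,5,6}; column 7 has {3,5,6}; that leaves 7.
At row 4, column 5: row 4 has {1,2,4,5,6,7}; column 5 has {1,6}; that leaves 3.
At row 7, column 5: row 7 has {4,5,6,7}; column 5 has {1,3,6}; that leaves 2.
At row 7, column 7: row 7 has {2,4,5,6,7}; column 7 has {3,5,6,7}; that leaves 1.
At row 6, column 5: row 6 has {5,6,7}; column 5 has {1,2,3,6}; that leaves 4.
At row 7, column 4: row 7 has {1,2,4,5,6,7}; column 4 has {2,5,7}; that leaves 3.
At row 2, column 5: row 2 has {1,3,5}; column 5 has {1,2,3,4,6}; that leaves 7.
At row 2, column 6: row 2 has {1,3,5,7}; column 6 has {1,4,5,6}; that leaves 2.
At row 2, column 7: row 2 has {1,2,3,5,7}; column 7 has {1,3,5,6,7}; that leaves 4.
At row 3, column 5: row 3 has {3,6}; column 5 has {1,2,3,4,6,7}; that leaves 5.
At row 3, column 6: row 3 has {3,5,6}; column 6 has {1,2,4,5,6}; that leaves 7.
At row 3, column 7: row 3 has {3,5,6,7}; column 7 has {1,3,4,5,6,7}; that leaves 2.
At row 6, column 4: row 6 has {4,5,6,7}; column 4 has {2,3,5,7}; that leaves 1.
At row 6, column 6: row 6 has {1,4,5,6,7}; column 6 has {1,2,4,5,6,7}; that leaves 3.
At row 2, column 4: row 2 has {1,2,3,4,5,7}; column 4 has {1,2,3,5,7}; that leaves 6.
At row 3, column 2: row 3 has {2,3,5,6,7}; column 2 has {3,4,5,6,7}; that leaves 1.
At row 3, column 4: row 3 has {1,2,3,5,6,7}; column 4 has {1,2,3,5,6,7}; that leaves 4.
At row 6, column 2: row 6 has {1,3,4,5,6,7}; column 2 has {1,3,4,5,6,7}; that leaves 2.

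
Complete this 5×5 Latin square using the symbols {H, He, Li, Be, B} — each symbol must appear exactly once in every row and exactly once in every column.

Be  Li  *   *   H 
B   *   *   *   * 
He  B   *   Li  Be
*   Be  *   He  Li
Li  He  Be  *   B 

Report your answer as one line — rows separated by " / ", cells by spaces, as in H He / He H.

Be Li He B H / B H Li Be He / He B H Li Be / H Be B He Li / Li He Be H B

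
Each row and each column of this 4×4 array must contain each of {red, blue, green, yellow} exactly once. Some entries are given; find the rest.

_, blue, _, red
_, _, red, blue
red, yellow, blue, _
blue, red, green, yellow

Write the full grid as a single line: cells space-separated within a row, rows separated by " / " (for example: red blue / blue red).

green blue yellow red / yellow green red blue / red yellow blue green / blue red green yellow

(r1,c3) = yellow
(r2,c2) = green
(r3,c4) = green
(r1,c1) = green
(r2,c1) = yellow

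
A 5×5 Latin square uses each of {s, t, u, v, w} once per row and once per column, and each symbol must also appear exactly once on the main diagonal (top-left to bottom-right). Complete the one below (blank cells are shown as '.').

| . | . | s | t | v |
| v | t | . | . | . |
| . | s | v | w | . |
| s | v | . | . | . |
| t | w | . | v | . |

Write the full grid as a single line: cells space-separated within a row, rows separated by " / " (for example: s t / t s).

(r1,c2) = u
(r3,c1) = u
(r3,c5) = t
(r4,c4) = u
(r4,c5) = w
(r5,c3) = u
(r5,c5) = s
(r1,c1) = w
(r2,c3) = w
(r2,c4) = s
(r2,c5) = u
(r4,c3) = t

w u s t v / v t w s u / u s v w t / s v t u w / t w u v s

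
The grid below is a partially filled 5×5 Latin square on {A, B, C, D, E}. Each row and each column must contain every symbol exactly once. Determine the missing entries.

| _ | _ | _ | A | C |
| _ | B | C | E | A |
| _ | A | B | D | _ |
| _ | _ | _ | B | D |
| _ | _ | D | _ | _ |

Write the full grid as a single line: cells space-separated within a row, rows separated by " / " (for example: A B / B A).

B D E A C / D B C E A / C A B D E / E C A B D / A E D C B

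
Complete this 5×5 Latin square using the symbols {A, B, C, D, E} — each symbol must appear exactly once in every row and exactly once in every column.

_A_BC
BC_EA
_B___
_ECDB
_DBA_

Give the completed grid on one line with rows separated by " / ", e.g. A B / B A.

D A E B C / B C D E A / E B A C D / A E C D B / C D B A E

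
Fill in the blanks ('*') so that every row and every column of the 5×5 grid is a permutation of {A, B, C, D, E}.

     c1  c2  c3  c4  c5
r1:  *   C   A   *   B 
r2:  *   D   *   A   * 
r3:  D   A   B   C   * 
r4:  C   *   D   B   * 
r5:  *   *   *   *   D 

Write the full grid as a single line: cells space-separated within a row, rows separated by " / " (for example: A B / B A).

At row 1, column 1: row 1 has {A,B,C}; column 1 has {C,D}; that leaves E.
At row 1, column 4: row 1 has {A,B,C,E}; column 4 has {A,B,C}; that leaves D.
At row 2, column 1: row 2 has {A,D}; column 1 has {C,D,E}; that leaves B.
At row 3, column 5: row 3 has {A,B,C,D}; column 5 has {B,D}; that leaves E.
At row 4, column 2: row 4 has {B,C,D}; column 2 has {A,C,D}; that leaves E.
At row 4, column 5: row 4 has {B,C,D,E}; column 5 has {B,D,E}; that leaves A.
At row 5, column 1: row 5 has {D}; column 1 has {B,C,D,E}; that leaves A.
At row 5, column 2: row 5 has {A,D}; column 2 has {A,C,D,E}; that leaves B.
At row 5, column 4: row 5 has {A,B,D}; column 4 has {A,B,C,D}; that leaves E.
At row 2, column 5: row 2 has {A,B,D}; column 5 has {A,B,D,E}; that leaves C.
At row 5, column 3: row 5 has {A,B,D,E}; column 3 has {A,B,D}; that leaves C.
At row 2, column 3: row 2 has {A,B,C,D}; column 3 has {A,B,C,D}; that leaves E.

E C A D B / B D E A C / D A B C E / C E D B A / A B C E D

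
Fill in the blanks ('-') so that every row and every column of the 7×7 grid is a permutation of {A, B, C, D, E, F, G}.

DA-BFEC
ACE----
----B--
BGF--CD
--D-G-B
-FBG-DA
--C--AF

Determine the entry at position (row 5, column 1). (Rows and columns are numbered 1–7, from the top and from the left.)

C

row 1 has {A,B,C,D,E,F}; column 3 has {B,C,D,E,F} — only G is left for (r1,c3).
row 2 has {A,C,E}; column 5 has {B,F,G} — only D is left for (r2,c5).
row 2 has {A,C,D,E}; column 7 has {A,B,C,D,F} — only G is left for (r2,c7).
row 3 has {B}; column 3 has {B,C,D,E,F,G} — only A is left for (r3,c3).
row 3 has {A,B}; column 7 has {A,B,C,D,F,G} — only E is left for (r3,c7).
row 5 has {B,D,G}; column 2 has {A,C,F,G} — only E is left for (r5,c2).
row 5 has {B,D,E,G}; column 6 has {A,C,D,E} — only F is left for (r5,c6).
row 7 has {A,C,F}; column 5 has {B,D,F,G} — only E is left for (r7,c5).
row 2 has {A,C,D,E,G}; column 4 has {B,G} — only F is left for (r2,c4).
row 2 has {A,C,D,E,F,G}; column 6 has {A,C,D,E,F} — only B is left for (r2,c6).
row 3 has {A,B,E}; column 2 has {A,C,E,F,G} — only D is left for (r3,c2).
row 3 has {A,B,D,E}; column 4 has {B,F,G} — only C is left for (r3,c4).
row 3 has {A,B,C,D,E}; column 6 has {A,B,C,D,E,F} — only G is left for (r3,c6).
row 4 has {B,C,D,F,G}; column 5 has {B,D,E,F,G} — only A is left for (r4,c5).
row 5 has {B,D,E,F,G}; column 1 has {A,B,D} — only C is left for (r5,c1).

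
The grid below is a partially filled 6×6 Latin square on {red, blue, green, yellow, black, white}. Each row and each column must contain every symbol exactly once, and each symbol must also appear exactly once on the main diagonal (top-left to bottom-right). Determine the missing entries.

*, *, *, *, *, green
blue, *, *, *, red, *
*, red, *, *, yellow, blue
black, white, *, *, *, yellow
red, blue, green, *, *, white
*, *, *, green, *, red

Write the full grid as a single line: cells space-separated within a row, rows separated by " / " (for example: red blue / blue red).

yellow black blue red white green / blue green yellow white red black / green red white black yellow blue / black white red blue green yellow / red blue green yellow black white / white yellow black green blue red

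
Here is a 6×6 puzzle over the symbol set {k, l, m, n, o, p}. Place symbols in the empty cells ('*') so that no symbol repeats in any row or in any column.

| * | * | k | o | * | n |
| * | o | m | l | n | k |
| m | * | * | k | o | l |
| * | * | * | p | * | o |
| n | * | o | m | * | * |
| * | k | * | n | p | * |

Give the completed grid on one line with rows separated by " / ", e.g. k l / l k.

l p k o m n / p o m l n k / m n p k o l / k m n p l o / n l o m k p / o k l n p m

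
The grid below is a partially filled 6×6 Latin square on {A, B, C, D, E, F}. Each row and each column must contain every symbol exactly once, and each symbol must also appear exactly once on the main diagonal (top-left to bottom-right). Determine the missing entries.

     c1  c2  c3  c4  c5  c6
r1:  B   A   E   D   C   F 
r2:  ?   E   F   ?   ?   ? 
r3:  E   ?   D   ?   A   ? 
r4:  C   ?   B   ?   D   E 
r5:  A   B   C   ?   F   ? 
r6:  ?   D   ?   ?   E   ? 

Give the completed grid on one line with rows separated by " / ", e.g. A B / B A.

(r2,c1) = D
(r2,c5) = B
(r4,c2) = F
(r4,c4) = A
(r5,c4) = E
(r5,c6) = D
(r6,c1) = F
(r6,c3) = A
(r6,c6) = C
(r2,c4) = C
(r2,c6) = A
(r3,c2) = C
(r3,c6) = B
(r6,c4) = B
(r3,c4) = F

B A E D C F / D E F C B A / E C D F A B / C F B A D E / A B C E F D / F D A B E C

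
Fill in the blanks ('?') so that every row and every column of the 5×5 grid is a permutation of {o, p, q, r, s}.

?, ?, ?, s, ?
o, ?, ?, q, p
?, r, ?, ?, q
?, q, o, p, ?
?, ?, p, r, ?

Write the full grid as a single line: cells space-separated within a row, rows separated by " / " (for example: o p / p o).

r p q s o / o s r q p / p r s o q / s q o p r / q o p r s

(r2,c2): row 2 has {o,p,q}; column 2 has {q,r}, so it must be s.
(r2,c3): row 2 has {o,p,q,s}; column 3 has {o,p}, so it must be r.
(r3,c3): row 3 has {q,r}; column 3 has {o,p,r}, so it must be s.
(r3,c4): row 3 has {q,r,s}; column 4 has {p,q,r,s}, so it must be o.
(r5,c2): row 5 has {p,r}; column 2 has {q,r,s}, so it must be o.
(r5,c5): row 5 has {o,p,r}; column 5 has {p,q}, so it must be s.
(r1,c2): row 1 has {s}; column 2 has {o,q,r,s}, so it must be p.
(r1,c3): row 1 has {p,s}; column 3 has {o,p,r,s}, so it must be q.
(r3,c1): row 3 has {o,q,r,s}; column 1 has {o}, so it must be p.
(r4,c5): row 4 has {o,p,q}; column 5 has {p,q,s}, so it must be r.
(r5,c1): row 5 has {o,p,r,s}; column 1 has {o,p}, so it must be q.
(r1,c1): row 1 has {p,q,s}; column 1 has {o,p,q}, so it must be r.
(r1,c5): row 1 has {p,q,r,s}; column 5 has {p,q,r,s}, so it must be o.
(r4,c1): row 4 has {o,p,q,r}; column 1 has {o,p,q,r}, so it must be s.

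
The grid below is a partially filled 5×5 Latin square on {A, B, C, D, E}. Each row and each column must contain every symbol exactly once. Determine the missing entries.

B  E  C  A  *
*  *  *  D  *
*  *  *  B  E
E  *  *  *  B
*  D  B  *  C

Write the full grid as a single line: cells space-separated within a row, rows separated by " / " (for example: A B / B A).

B E C A D / C B E D A / D C A B E / E A D C B / A D B E C

(r1,c5) = D
(r2,c5) = A
(r4,c4) = C
(r5,c1) = A
(r5,c4) = E
(r2,c1) = C
(r2,c2) = B
(r2,c3) = E
(r3,c1) = D
(r3,c3) = A
(r4,c2) = A
(r4,c3) = D
(r3,c2) = C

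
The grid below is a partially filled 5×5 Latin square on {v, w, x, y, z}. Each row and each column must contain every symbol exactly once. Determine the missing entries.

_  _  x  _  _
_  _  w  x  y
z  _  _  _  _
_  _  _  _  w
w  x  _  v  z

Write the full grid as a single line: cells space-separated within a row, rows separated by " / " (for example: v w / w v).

row 1 has {x}; column 5 has {w,y,z} — only v is left for (r1,c5).
row 2 has {w,x,y}; column 1 has {w,z} — only v is left for (r2,c1).
row 2 has {v,w,x,y}; column 2 has {x} — only z is left for (r2,c2).
row 3 has {z}; column 5 has {v,w,y,z} — only x is left for (r3,c5).
row 5 has {v,w,x,z}; column 3 has {w,x} — only y is left for (r5,c3).
row 1 has {v,x}; column 1 has {v,w,z} — only y is left for (r1,c1).
row 1 has {v,x,y}; column 2 has {x,z} — only w is left for (r1,c2).
row 1 has {v,w,x,y}; column 4 has {v,x} — only z is left for (r1,c4).
row 3 has {x,z}; column 3 has {w,x,y} — only v is left for (r3,c3).
row 4 has {w}; column 1 has {v,w,y,z} — only x is left for (r4,c1).
row 4 has {w,x}; column 3 has {v,w,x,y} — only z is left for (r4,c3).
row 4 has {w,x,z}; column 4 has {v,x,z} — only y is left for (r4,c4).
row 3 has {v,x,z}; column 2 has {w,x,z} — only y is left for (r3,c2).
row 3 has {v,x,y,z}; column 4 has {v,x,y,z} — only w is left for (r3,c4).
row 4 has {w,x,y,z}; column 2 has {w,x,y,z} — only v is left for (r4,c2).

y w x z v / v z w x y / z y v w x / x v z y w / w x y v z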